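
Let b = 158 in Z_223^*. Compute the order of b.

222

The order of 158 must divide p − 1 = 222 = 2 · 3 · 37.
Divisors: 1, 2, 3, 6, 37, 74, 111, 222.
Check each in increasing order: 158^1 ≡ 158;  158^2 ≡ 211;  158^3 ≡ 111;  158^6 ≡ 56;  158^37 ≡ 40;  158^74 ≡ 39;  158^111 ≡ 222;  158^222 ≡ 1.
Smallest exponent giving 1 is 222.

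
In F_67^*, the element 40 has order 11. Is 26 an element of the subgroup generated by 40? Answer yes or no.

no

⟨40⟩ has order 11; its elements mod 67 are {1, 9, 14, 15, 22, 24, 25, 40, 59, 62, 64}.
26 is not in this set.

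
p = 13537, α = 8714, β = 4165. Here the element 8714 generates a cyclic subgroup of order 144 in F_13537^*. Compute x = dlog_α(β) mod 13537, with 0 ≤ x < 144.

56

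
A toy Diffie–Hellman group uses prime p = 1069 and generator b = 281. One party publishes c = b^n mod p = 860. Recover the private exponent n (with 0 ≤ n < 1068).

747

Baby-step giant-step with m = ceil(sqrt(1068)) = 33.
Baby table (281^j mod 1069 for j=0..32):
  0:1  1:281  2:924  3:946  4:714  5:731  6:163  7:905
  8:952  9:262  10:930  11:494  12:913  13:1062  14:171  15:1015
  16:861  17:347  18:228  19:997  20:79  21:819  22:304  23:973
  24:818  25:23  26:49  27:941  28:378  29:387  30:778  31:542
  32:504
Giant step factor: 281^(-33) ≡ 520 (mod 1069).
Scan 860·520^i mod 1069 for i = 0, 1, …:
  i=0: 860   i=1: 358   i=2: 154   i=3: 974
  i=4: 843   i=5: 70   i=6: 54   i=7: 286
  i=8: 129   i=9: 802     …   i=21: 349
  i=22: 819
Match at i=22, j=21: n = 22·33 + 21 = 747.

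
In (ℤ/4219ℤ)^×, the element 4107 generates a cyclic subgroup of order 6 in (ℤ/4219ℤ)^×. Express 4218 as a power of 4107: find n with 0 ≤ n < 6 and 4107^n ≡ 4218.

3

Successive powers of 4107 modulo 4219:
  4107^0=1  4107^1=4107  4107^2=4106  4107^3=4218
So 4107^3 ≡ 4218 (mod 4219), giving n = 3.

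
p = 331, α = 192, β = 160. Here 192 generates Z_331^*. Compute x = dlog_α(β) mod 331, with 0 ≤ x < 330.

Baby-step giant-step with m = ceil(sqrt(330)) = 19.
Baby table (192^j mod 331 for j=0..18):
  0:1  1:192  2:123  3:115  4:234  5:243  6:316  7:99
  8:141  9:261  10:131  11:327  12:225  13:170  14:202  15:57
  16:21  17:60  18:266
Giant step factor: 192^(-19) ≡ 152 (mod 331).
Scan 160·152^i mod 331 for i = 0, 1, …:
  i=0: 160   i=1: 157   i=2: 32   i=3: 230
  i=4: 205   i=5: 46   i=6: 41   i=7: 274
  i=8: 273   i=9: 121     …   i=15: 91
  i=16: 261
Match at i=16, j=9: x = 16·19 + 9 = 313.

313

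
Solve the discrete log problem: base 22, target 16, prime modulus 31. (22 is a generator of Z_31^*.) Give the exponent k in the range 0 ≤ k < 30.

18

Successive powers of 22 modulo 31:
  22^0=1  22^1=22  22^2=19  22^3=15  22^4=20  22^5=6
  22^6=8  22^7=21  22^8=28  22^9=27  22^10=5  22^11=17
  22^12=2  22^13=13  22^14=7  22^15=30  22^16=9  22^17=12
  22^18=16
So 22^18 ≡ 16 (mod 31), giving k = 18.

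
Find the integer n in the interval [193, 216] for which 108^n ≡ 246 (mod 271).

Compute 108^193 mod 271 = 15, then multiply by 108 repeatedly:
  108^193=15  108^194=265  108^195=165  108^196=205  108^197=189
  108^198=87  108^199=182  108^200=144  108^201=105  108^202=229
  108^203=71  108^204=80  108^205=239  108^206=67  108^207=190
  108^208=195  108^209=193  108^210=248  108^211=226  108^212=18
  108^213=47  108^214=198  108^215=246
Found 246 at exponent 215.

215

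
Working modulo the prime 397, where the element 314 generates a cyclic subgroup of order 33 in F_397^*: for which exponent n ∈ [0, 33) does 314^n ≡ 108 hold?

20

Successive powers of 314 modulo 397:
  314^0=1  314^1=314  314^2=140  314^3=290  314^4=147  314^5=106
  314^6=333  314^7=151  314^8=171  314^9=99  314^10=120  314^11=362
  314^12=126  314^13=261  314^14=172  314^15=16  314^16=260  314^17=255
  314^18=273  314^19=367  314^20=108
So 314^20 ≡ 108 (mod 397), giving n = 20.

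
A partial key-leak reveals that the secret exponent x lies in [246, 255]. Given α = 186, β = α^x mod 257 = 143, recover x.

250

Compute 186^246 mod 257 = 195, then multiply by 186 repeatedly:
  186^246=195  186^247=33  186^248=227  186^249=74  186^250=143
Found 143 at exponent 250.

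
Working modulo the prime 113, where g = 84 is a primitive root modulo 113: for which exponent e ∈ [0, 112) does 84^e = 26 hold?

18

Successive powers of 84 modulo 113:
  84^0=1  84^1=84  84^2=50  84^3=19  84^4=14  84^5=46
  84^6=22  84^7=40  84^8=83  84^9=79  84^10=82  84^11=108
  84^12=32  84^13=89  84^14=18  84^15=43  84^16=109  84^17=3
  84^18=26
So 84^18 ≡ 26 (mod 113), giving e = 18.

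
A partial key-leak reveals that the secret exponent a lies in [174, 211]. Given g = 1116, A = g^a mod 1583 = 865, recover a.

188

Compute 1116^174 mod 1583 = 906, then multiply by 1116 repeatedly:
  1116^174=906  1116^175=1142  1116^176=157  1116^177=1082  1116^178=1266
  1116^179=820  1116^180=146  1116^181=1470  1116^182=532  1116^183=87
  1116^184=529  1116^185=1488  1116^186=41  1116^187=1432  1116^188=865
Found 865 at exponent 188.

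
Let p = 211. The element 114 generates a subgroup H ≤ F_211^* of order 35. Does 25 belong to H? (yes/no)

25 ∈ ⟨114⟩ iff 25^35 ≡ 1 (mod 211), since |⟨114⟩| = 35.
25^35 mod 211 = 1.
Since 1 = 1, 25 lies in the subgroup.

yes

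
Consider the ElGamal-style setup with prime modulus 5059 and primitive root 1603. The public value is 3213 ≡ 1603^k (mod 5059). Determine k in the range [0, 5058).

900

Baby-step giant-step with m = ceil(sqrt(5058)) = 72.
Baby table (1603^j mod 5059 for j=0..71):
  0:1  1:1603  2:4696  3:4955  4:235  5:2339  6:698  7:855
  8:4635  9:3293  10:2142  11:3624  12:1540  13:4887  14:2529  15:1728
  16:2711  17:52  18:2412  19:1360  20:4710  21:2102  22:212  23:883
  24:3988  25:3247  26:4289  27:86  28:1265  29:4195  30:1174  31:5033
  32:3853  33:4379  34:2704  35:4008  36:4953  37:2088  38:3065  39:906
  40:385  41:5016  42:1897  43:432  44:4472  45:13  46:603  47:340
  48:3707  49:3055  50:53  51:4015  52:997  53:4606  54:2337  55:2551
  56:1581  57:4843  58:2823  59:2523  60:2228  61:4889  62:676  63:1002
  64:2503  65:522  66:2031  67:2756  68:1361  69:1254  70:1739  71:108
Giant step factor: 1603^(-72) ≡ 2439 (mod 5059).
Scan 3213·2439^i mod 5059 for i = 0, 1, …:
  i=0: 3213   i=1: 116   i=2: 4679   i=3: 4036
  i=4: 4049   i=5: 343   i=6: 1842   i=7: 246
  i=8: 3032   i=9: 3849   i=10: 3266   i=11: 2908
  i=12: 4953
Match at i=12, j=36: k = 12·72 + 36 = 900.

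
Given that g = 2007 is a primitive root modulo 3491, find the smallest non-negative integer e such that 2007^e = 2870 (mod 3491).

792

Baby-step giant-step with m = ceil(sqrt(3490)) = 60.
Baby table (2007^j mod 3491 for j=0..59):
  0:1  1:2007  2:2926  3:620  4:1544  5:2291  6:390  7:746
  8:3074  9:921  10:1708  11:3285  12:1987  13:1187  14:1447  15:3108
  16:2830  17:3444  18:3419  19:2118  20:2279  21:743  22:544  23:2616
  24:3339  25:2144  26:2096  27:17  28:2700  29:868  30:67  31:1811
  32:546  33:3139  34:2209  35:3384  36:1693  37:1108  38:3480  39:2360
  40:2724  41:162  42:471  43:2727  44:2692  45:2267  46:1096  47:342
  48:2158  49:2266  50:2580  51:907  52:1538  53:722  54:289  55:517
  56:792  57:1139  58:2859  59:2300
Giant step factor: 2007^(-60) ≡ 2620 (mod 3491).
Scan 2870·2620^i mod 3491 for i = 0, 1, …:
  i=0: 2870   i=1: 3277   i=2: 1371   i=3: 3272
  i=4: 2235   i=5: 1293   i=6: 1390   i=7: 687
  i=8: 2075   i=9: 1013   i=10: 900   i=11: 1575
  i=12: 138   i=13: 1987
Match at i=13, j=12: e = 13·60 + 12 = 792.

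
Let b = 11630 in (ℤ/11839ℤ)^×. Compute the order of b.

5919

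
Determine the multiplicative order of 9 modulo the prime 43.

21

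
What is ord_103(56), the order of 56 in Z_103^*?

3

The order of 56 must divide p − 1 = 102 = 2 · 3 · 17.
Divisors: 1, 2, 3, 6, 17, 34, 51, 102.
Check each in increasing order: 56^1 ≡ 56;  56^2 ≡ 46;  56^3 ≡ 1.
Smallest exponent giving 1 is 3.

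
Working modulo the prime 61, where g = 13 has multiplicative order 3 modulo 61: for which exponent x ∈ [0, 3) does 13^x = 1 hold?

Successive powers of 13 modulo 61:
  13^0=1
So 13^0 ≡ 1 (mod 61), giving x = 0.

0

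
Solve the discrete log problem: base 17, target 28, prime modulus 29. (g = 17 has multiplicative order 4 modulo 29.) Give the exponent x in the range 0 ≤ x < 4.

2

Successive powers of 17 modulo 29:
  17^0=1  17^1=17  17^2=28
So 17^2 ≡ 28 (mod 29), giving x = 2.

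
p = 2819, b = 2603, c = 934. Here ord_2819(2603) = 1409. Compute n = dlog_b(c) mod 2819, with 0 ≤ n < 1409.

Baby-step giant-step with m = ceil(sqrt(1409)) = 38.
Baby table (2603^j mod 2819 for j=0..37):
  0:1  1:2603  2:1552  3:229  4:1278  5:214  6:1699  7:2305
  8:1083  9:49  10:692  11:2754  12:2764  13:604  14:2029  15:1500
  16:185  17:2325  18:2401  19:80  20:2453  21:124  22:1406  23:756
  24:206  25:608  26:1165  27:2070  28:1101  29:1799  30:438  31:1238
  32:397  33:1637  34:1602  35:705  36:2765  37:388
Giant step factor: 2603^(-38) ≡ 714 (mod 2819).
Scan 934·714^i mod 2819 for i = 0, 1, …:
  i=0: 934   i=1: 1592   i=2: 631   i=3: 2313
  i=4: 2367   i=5: 1457   i=6: 87   i=7: 100
  i=8: 925   i=9: 804   i=10: 1799
Match at i=10, j=29: n = 10·38 + 29 = 409.

409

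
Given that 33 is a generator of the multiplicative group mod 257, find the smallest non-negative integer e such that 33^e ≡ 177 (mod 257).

11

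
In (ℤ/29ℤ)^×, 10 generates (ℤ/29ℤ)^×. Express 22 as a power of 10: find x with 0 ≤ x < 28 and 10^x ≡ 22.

6

Successive powers of 10 modulo 29:
  10^0=1  10^1=10  10^2=13  10^3=14  10^4=24  10^5=8
  10^6=22
So 10^6 ≡ 22 (mod 29), giving x = 6.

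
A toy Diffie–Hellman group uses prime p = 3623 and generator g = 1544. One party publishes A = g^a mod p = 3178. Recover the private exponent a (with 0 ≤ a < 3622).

3475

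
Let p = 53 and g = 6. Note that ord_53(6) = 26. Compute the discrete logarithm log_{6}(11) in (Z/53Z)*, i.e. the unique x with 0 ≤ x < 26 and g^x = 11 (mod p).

Successive powers of 6 modulo 53:
  6^0=1  6^1=6  6^2=36  6^3=4  6^4=24  6^5=38
  6^6=16  6^7=43  6^8=46  6^9=11
So 6^9 ≡ 11 (mod 53), giving x = 9.

9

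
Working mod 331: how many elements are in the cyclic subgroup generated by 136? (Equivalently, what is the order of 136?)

330

The order of 136 must divide p − 1 = 330 = 2 · 3 · 5 · 11.
Divisors: 1, 2, 3, 5, 6, 10, 11, 15, 22, 30, 33, 55, 66, 110, 165, 330.
Check each in increasing order: 136^1 ≡ 136;  136^2 ≡ 291;  136^3 ≡ 187;  136^5 ≡ 133;  136^6 ≡ 214;  136^10 ≡ 146;  136^11 ≡ 327;  136^15 ≡ 220;  136^22 ≡ 16;  136^30 ≡ 74;  136^33 ≡ 267;  136^55 ≡ 300;  136^66 ≡ 124;  136^110 ≡ 299;  136^165 ≡ 330;  136^330 ≡ 1.
Smallest exponent giving 1 is 330.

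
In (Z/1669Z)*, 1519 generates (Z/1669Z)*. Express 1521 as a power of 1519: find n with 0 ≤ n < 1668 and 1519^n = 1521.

Baby-step giant-step with m = ceil(sqrt(1668)) = 41.
Baby table (1519^j mod 1669 for j=0..40):
  0:1  1:1519  2:803  3:1387  4:575  5:538  6:1081  7:1412
  8:163  9:585  10:707  11:766  12:261  13:906  14:958  15:1503
  16:1534  17:222  18:80  19:1352  20:818  21:806  22:937  23:1315
  24:1361  25:1137  26:1357  27:68  28:1483  29:1196  30:852  31:713
  32:1535  33:72  34:883  35:1070  36:1393  37:1344  38:349  39:1058
  40:1524
Giant step factor: 1519^(-41) ≡ 63 (mod 1669).
Scan 1521·63^i mod 1669 for i = 0, 1, …:
  i=0: 1521   i=1: 690   i=2: 76   i=3: 1450
  i=4: 1224   i=5: 338   i=6: 1266   i=7: 1315
Match at i=7, j=23: n = 7·41 + 23 = 310.

310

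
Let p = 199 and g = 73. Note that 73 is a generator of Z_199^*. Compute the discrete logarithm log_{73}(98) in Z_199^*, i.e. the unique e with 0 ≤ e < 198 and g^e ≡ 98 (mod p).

Baby-step giant-step with m = ceil(sqrt(198)) = 15.
Baby table (73^j mod 199 for j=0..14):
  0:1  1:73  2:155  3:171  4:145  5:38  6:187  7:119
  8:130  9:137  10:51  11:141  12:144  13:164  14:32
Giant step factor: 73^(-15) ≡ 88 (mod 199).
Scan 98·88^i mod 199 for i = 0, 1, …:
  i=0: 98   i=1: 67   i=2: 125   i=3: 55
  i=4: 64   i=5: 60   i=6: 106   i=7: 174
  i=8: 188   i=9: 27   i=10: 187
Match at i=10, j=6: e = 10·15 + 6 = 156.

156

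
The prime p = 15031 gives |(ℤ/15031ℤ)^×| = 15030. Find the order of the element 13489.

The order of 13489 must divide p − 1 = 15030 = 2 · 3^2 · 5 · 167.
Divisors: 1, 2, 3, 5, 6, 9, 10, 15, 18, 30, 45, 90, 167, 334, 501, 835, 1002, 1503, 1670, 2505, 3006, 5010, 7515, 15030.
Check each in increasing order: 13489^1 ≡ 13489;  13489^2 ≡ 2866;  13489^3 ≡ 14773;  13489^5 ≡ 12122;  13489^6 ≡ 6440;  13489^9 ≡ 6921;  13489^10 ≡ 14859;  13489^15 ≡ 4325;  13489^18 ≡ 11475;  13489^30 ≡ 7061;  13489^45 ≡ 10864;  13489^90 ≡ 3084;  13489^167 ≡ 12709;  13489^334 ≡ 10586;  13489^501 ≡ 10024;  13489^835 ≡ 10235;  13489^1002 ≡ 13372;  13489^1503 ≡ 9501;  13489^1670 ≡ 4186;  13489^2505 ≡ 5360;  13489^3006 ≡ 7846;  13489^5010 ≡ 5359;  13489^7515 ≡ 15030;  13489^15030 ≡ 1.
Smallest exponent giving 1 is 15030.

15030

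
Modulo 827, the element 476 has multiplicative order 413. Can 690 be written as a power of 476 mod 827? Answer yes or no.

yes

690 ∈ ⟨476⟩ iff 690^413 ≡ 1 (mod 827), since |⟨476⟩| = 413.
690^413 mod 827 = 1.
Since 1 = 1, 690 lies in the subgroup.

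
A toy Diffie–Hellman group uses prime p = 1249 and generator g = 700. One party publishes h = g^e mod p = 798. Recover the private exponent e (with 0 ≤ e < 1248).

Baby-step giant-step with m = ceil(sqrt(1248)) = 36.
Baby table (700^j mod 1249 for j=0..35):
  0:1  1:700  2:392  3:869  4:37  5:920  6:765  7:928
  8:120  9:317  10:827  11:613  12:693  13:488  14:623  15:199
  16:661  17:570  18:569  19:1118  20:726  21:1106  22:1069  23:149
  24:633  25:954  26:834  27:517  28:939  29:326  30:882  31:394
  32:1020  33:821  34:160  35:839
Giant step factor: 700^(-36) ≡ 606 (mod 1249).
Scan 798·606^i mod 1249 for i = 0, 1, …:
  i=0: 798   i=1: 225   i=2: 209   i=3: 505
  i=4: 25   i=5: 162   i=6: 750   i=7: 1113
  i=8: 18   i=9: 916     …   i=28: 1112
  i=29: 661
Match at i=29, j=16: e = 29·36 + 16 = 1060.

1060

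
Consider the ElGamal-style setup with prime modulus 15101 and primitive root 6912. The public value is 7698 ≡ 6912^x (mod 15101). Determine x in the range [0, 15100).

5868

Baby-step giant-step with m = ceil(sqrt(15100)) = 123.
Baby table (6912^j mod 15101 for j=0..122):
  0:1  1:6912  2:11281  3:7809  4:4834  5:9196  6:2643  7:11307
  8:6309  9:11221  10:816  11:7519  12:8787  13:14623  14:3183  15:13840
  16:12346  17:14902  18:13804  19:5130  20:1412  21:4498  22:12318  23:2578
  24:15057  25:12993  26:1969  27:3727  28:13819  29:3103  30:4516  31:825
  32:9323  33:4609  34:9399  35:1386  36:5998  37:5931  38:10958  39:10181
  40:412  41:8756  42:11765  43:795  44:13377  45:13502  46:1644  47:7376
  48:1936  49:2146  50:3970  51:2123  52:11105  53:14478  54:12710  55:9003
  56:12616  57:8618  58:9272  59:14521  60:7906  61:10854  62:1080  63:5066
  64:12074  65:7362  66:10875  67:10323  68:351  69:9952  70:3169  71:7678
  72:5422  73:11283  74:6532  75:12295  76:9713  77:12311  78:14598  79:11595
  80:3633  81:13434  82:14860  83:10419  84:14560  85:5656  86:12884  87:3611
  88:12380  89:8294  90:4732  91:13919  92:14758  93:41  94:11574  95:9491
  96:3048  97:1881  98:14612  99:2656  100:10557  101:1952  102:7031  103:3254
  104:6259  105:12944  106:10604  107:9695  108:8703  109:7853  110:6942  111:7227
  112:14017  113:12589  114:3206  115:6705  116:15092  117:13297  118:4178  119:5224
  120:1797  121:7842  122:6415
Giant step factor: 6912^(-123) ≡ 2707 (mod 15101).
Scan 7698·2707^i mod 15101 for i = 0, 1, …:
  i=0: 7698   i=1: 14207   i=2: 11203   i=3: 3713
  i=4: 8926   i=5: 1082   i=6: 14481   i=7: 12972
  i=8: 5379   i=9: 3589     …   i=46: 1541
  i=47: 3611
Match at i=47, j=87: x = 47·123 + 87 = 5868.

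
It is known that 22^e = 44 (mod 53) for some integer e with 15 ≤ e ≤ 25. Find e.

16

Compute 22^15 mod 53 = 2, then multiply by 22 repeatedly:
  22^15=2  22^16=44
Found 44 at exponent 16.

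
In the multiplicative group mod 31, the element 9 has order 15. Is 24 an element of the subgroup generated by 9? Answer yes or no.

no

24 ∈ ⟨9⟩ iff 24^15 ≡ 1 (mod 31), since |⟨9⟩| = 15.
24^15 mod 31 = 30.
Since 30 ≠ 1, 24 does not lie in the subgroup.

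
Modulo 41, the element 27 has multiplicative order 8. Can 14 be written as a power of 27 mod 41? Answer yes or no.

yes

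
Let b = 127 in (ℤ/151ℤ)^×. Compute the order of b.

The order of 127 must divide p − 1 = 150 = 2 · 3 · 5^2.
Divisors: 1, 2, 3, 5, 6, 10, 15, 25, 30, 50, 75, 150.
Check each in increasing order: 127^1 ≡ 127;  127^2 ≡ 123;  127^3 ≡ 68;  127^5 ≡ 59;  127^6 ≡ 94;  127^10 ≡ 8;  127^15 ≡ 19;  127^25 ≡ 1.
Smallest exponent giving 1 is 25.

25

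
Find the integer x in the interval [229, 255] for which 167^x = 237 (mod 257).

255

Compute 167^229 mod 257 = 94, then multiply by 167 repeatedly:
  167^229=94  167^230=21  167^231=166  167^232=223  167^233=233
  167^234=104  167^235=149  167^236=211  167^237=28  167^238=50
  167^239=126  167^240=225  167^241=53  167^242=113  167^243=110
  167^244=123  167^245=238  167^246=168  167^247=43  167^248=242
  167^249=65  167^250=61  167^251=164  167^252=146  167^253=224
  167^254=143  167^255=237
Found 237 at exponent 255.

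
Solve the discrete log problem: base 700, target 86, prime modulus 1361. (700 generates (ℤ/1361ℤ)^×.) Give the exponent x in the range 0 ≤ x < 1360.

Baby-step giant-step with m = ceil(sqrt(1360)) = 37.
Baby table (700^j mod 1361 for j=0..36):
  0:1  1:700  2:40  3:780  4:239  5:1258  6:33  7:1324
  8:1320  9:1242  10:1082  11:684  12:1089  13:140  14:8  15:156
  16:320  17:796  18:551  19:537  20:264  21:1065  22:1033  23:409
  24:490  25:28  26:546  27:1120  28:64  29:1248  30:1199  31:924
  32:325  33:213  34:751  35:354  36:98
Giant step factor: 700^(-37) ≡ 146 (mod 1361).
Scan 86·146^i mod 1361 for i = 0, 1, …:
  i=0: 86   i=1: 307   i=2: 1270   i=3: 324
  i=4: 1030   i=5: 670   i=6: 1189   i=7: 747
  i=8: 182   i=9: 713     …   i=33: 520
  i=34: 1065
Match at i=34, j=21: x = 34·37 + 21 = 1279.

1279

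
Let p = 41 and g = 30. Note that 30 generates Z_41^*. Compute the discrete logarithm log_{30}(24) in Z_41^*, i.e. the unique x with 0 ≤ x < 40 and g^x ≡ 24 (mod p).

Successive powers of 30 modulo 41:
  30^0=1  30^1=30  30^2=39  30^3=22  30^4=4  30^5=38
  30^6=33  30^7=6  30^8=16  30^9=29  30^10=9  30^11=24
So 30^11 ≡ 24 (mod 41), giving x = 11.

11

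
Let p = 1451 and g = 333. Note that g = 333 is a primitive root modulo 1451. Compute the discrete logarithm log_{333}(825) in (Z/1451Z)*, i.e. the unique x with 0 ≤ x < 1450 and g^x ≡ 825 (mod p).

406

Baby-step giant-step with m = ceil(sqrt(1450)) = 39.
Baby table (333^j mod 1451 for j=0..38):
  0:1  1:333  2:613  3:989  4:1411  5:1190  6:147  7:1068
  8:149  9:283  10:1375  11:810  12:1295  13:288  14:138  15:973
  16:436  17:88  18:284  19:257  20:1423  21:833  22:248  23:1328
  24:1120  25:53  26:237  27:567  28:181  29:782  30:677  31:536
  32:15  33:642  34:489  35:325  36:851  37:438  38:754
Giant step factor: 333^(-39) ≡ 787 (mod 1451).
Scan 825·787^i mod 1451 for i = 0, 1, …:
  i=0: 825   i=1: 678   i=2: 1069   i=3: 1174
  i=4: 1102   i=5: 1027   i=6: 42   i=7: 1132
  i=8: 1421   i=9: 1057   i=10: 436
Match at i=10, j=16: x = 10·39 + 16 = 406.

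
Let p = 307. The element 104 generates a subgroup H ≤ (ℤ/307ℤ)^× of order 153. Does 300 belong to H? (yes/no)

no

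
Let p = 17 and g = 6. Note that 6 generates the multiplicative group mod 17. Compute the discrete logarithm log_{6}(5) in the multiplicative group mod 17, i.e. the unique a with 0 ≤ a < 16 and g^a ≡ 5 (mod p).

Successive powers of 6 modulo 17:
  6^0=1  6^1=6  6^2=2  6^3=12  6^4=4  6^5=7
  6^6=8  6^7=14  6^8=16  6^9=11  6^10=15  6^11=5
So 6^11 ≡ 5 (mod 17), giving a = 11.

11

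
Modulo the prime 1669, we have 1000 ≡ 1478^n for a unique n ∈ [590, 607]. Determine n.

603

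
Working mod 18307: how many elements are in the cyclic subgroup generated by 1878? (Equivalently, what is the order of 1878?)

The order of 1878 must divide p − 1 = 18306 = 2 · 3^4 · 113.
Divisors: 1, 2, 3, 6, 9, 18, 27, 54, 81, 113, 162, 226, 339, 678, 1017, 2034, 3051, 6102, 9153, 18306.
Check each in increasing order: 1878^1 ≡ 1878;  1878^2 ≡ 11940;  1878^3 ≡ 15552;  1878^6 ≡ 10927;  1878^9 ≡ 11130;  1878^18 ≡ 11738;  1878^27 ≡ 5188;  1878^54 ≡ 4054;  1878^81 ≡ 15716;  1878^113 ≡ 14709;  1878^162 ≡ 12919;  1878^226 ≡ 2555;  1878^339 ≡ 15531;  1878^678 ≡ 17236;  1878^1017 ≡ 7362;  1878^2034 ≡ 10324;  1878^3051 ≡ 12931;  1878^6102 ≡ 12930;  1878^9153 ≡ 18306;  1878^18306 ≡ 1.
Smallest exponent giving 1 is 18306.

18306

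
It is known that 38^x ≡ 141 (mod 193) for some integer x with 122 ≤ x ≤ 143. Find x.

139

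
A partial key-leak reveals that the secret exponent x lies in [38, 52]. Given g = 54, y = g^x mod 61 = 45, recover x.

46

Compute 54^38 mod 61 = 4, then multiply by 54 repeatedly:
  54^38=4  54^39=33  54^40=13  54^41=31  54^42=27
  54^43=55  54^44=42  54^45=11  54^46=45
Found 45 at exponent 46.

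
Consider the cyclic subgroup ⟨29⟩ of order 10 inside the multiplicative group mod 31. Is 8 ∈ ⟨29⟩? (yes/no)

⟨29⟩ has order 10; its elements mod 31 are {1, 2, 4, 8, 15, 16, 23, 27, 29, 30}.
8 is in this set.

yes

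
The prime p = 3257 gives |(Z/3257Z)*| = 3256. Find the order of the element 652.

1628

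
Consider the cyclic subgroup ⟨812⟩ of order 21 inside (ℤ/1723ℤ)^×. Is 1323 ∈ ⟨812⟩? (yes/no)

no

1323 ∈ ⟨812⟩ iff 1323^21 ≡ 1 (mod 1723), since |⟨812⟩| = 21.
1323^21 mod 1723 = 20.
Since 20 ≠ 1, 1323 does not lie in the subgroup.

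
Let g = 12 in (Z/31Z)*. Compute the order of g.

30

The order of 12 must divide p − 1 = 30 = 2 · 3 · 5.
Divisors: 1, 2, 3, 5, 6, 10, 15, 30.
Check each in increasing order: 12^1 ≡ 12;  12^2 ≡ 20;  12^3 ≡ 23;  12^5 ≡ 26;  12^6 ≡ 2;  12^10 ≡ 25;  12^15 ≡ 30;  12^30 ≡ 1.
Smallest exponent giving 1 is 30.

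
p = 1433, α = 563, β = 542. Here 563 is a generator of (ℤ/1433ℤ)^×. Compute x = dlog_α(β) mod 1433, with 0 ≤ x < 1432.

358

Baby-step giant-step with m = ceil(sqrt(1432)) = 38.
Baby table (563^j mod 1433 for j=0..37):
  0:1  1:563  2:276  3:624  4:227  5:264  6:1033  7:1214
  8:1374  9:1175  10:912  11:442  12:937  13:187  14:672  15:24
  16:615  17:892  18:646  19:1149  20:604  21:431  22:476  23:17
  24:973  25:393  26:577  27:993  28:189  29:365  30:576  31:430
  32:1346  33:1174  34:349  35:166  36:313  37:1393
Giant step factor: 563^(-38) ≡ 1289 (mod 1433).
Scan 542·1289^i mod 1433 for i = 0, 1, …:
  i=0: 542   i=1: 767   i=2: 1326   i=3: 1078
  i=4: 965   i=5: 41   i=6: 1261   i=7: 407
  i=8: 145   i=9: 615
Match at i=9, j=16: x = 9·38 + 16 = 358.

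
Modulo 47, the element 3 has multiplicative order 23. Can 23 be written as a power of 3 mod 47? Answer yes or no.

no

23 ∈ ⟨3⟩ iff 23^23 ≡ 1 (mod 47), since |⟨3⟩| = 23.
23^23 mod 47 = 46.
Since 46 ≠ 1, 23 does not lie in the subgroup.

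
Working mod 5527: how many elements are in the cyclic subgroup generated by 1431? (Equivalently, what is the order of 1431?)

1842

The order of 1431 must divide p − 1 = 5526 = 2 · 3^2 · 307.
Divisors: 1, 2, 3, 6, 9, 18, 307, 614, 921, 1842, 2763, 5526.
Check each in increasing order: 1431^1 ≡ 1431;  1431^2 ≡ 2771;  1431^3 ≡ 2442;  1431^6 ≡ 5258;  1431^9 ≡ 815;  1431^18 ≡ 985;  1431^307 ≡ 877;  1431^614 ≡ 876;  1431^921 ≡ 5526;  1431^1842 ≡ 1.
Smallest exponent giving 1 is 1842.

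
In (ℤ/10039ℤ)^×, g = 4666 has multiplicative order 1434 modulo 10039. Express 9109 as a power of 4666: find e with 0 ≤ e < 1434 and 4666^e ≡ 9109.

950

Baby-step giant-step with m = ceil(sqrt(1434)) = 38.
Baby table (4666^j mod 10039 for j=0..37):
  0:1  1:4666  2:7004  3:3719  4:5462  5:6710  6:7258  7:4281
  8:7575  9:7670  10:9224  11:1991  12:3931  13:793  14:5786  15:2605
  16:7740  17:4557  18:360  19:3247  20:1651  21:3653  22:8715  23:6240
  24:2740  25:5193  26:6431  27:475  28:7770  29:3991  30:9700  31:4388
  32:4887  33:4173  34:5597  35:4163  36:9132  37:4396
Giant step factor: 4666^(-38) ≡ 3647 (mod 10039).
Scan 9109·3647^i mod 10039 for i = 0, 1, …:
  i=0: 9109   i=1: 1472   i=2: 7558   i=3: 6971
  i=4: 4489   i=5: 7813   i=6: 3329   i=7: 3712
  i=8: 5092   i=9: 8413     …   i=24: 2059
  i=25: 1
Match at i=25, j=0: e = 25·38 + 0 = 950.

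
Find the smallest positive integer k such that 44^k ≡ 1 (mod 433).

The order of 44 must divide p − 1 = 432 = 2^4 · 3^3.
Divisors: 1, 2, 3, 4, 6, 8, 9, 12, 16, 18, 24, 27, 36, 48, 54, 72, 108, 144, 216, 432.
Check each in increasing order: 44^1 ≡ 44;  44^2 ≡ 204;  44^3 ≡ 316;  44^4 ≡ 48;  44^6 ≡ 266;  44^8 ≡ 139;  44^9 ≡ 54;  44^12 ≡ 177;  44^16 ≡ 269;  44^18 ≡ 318;  44^24 ≡ 153;  44^27 ≡ 285;  44^36 ≡ 235;  44^48 ≡ 27;  44^54 ≡ 254;  44^72 ≡ 234;  44^108 ≡ 432;  44^144 ≡ 198;  44^216 ≡ 1.
Smallest exponent giving 1 is 216.

216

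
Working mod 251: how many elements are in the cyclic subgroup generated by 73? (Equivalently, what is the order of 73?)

125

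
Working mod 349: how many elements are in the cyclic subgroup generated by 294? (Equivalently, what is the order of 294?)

348

The order of 294 must divide p − 1 = 348 = 2^2 · 3 · 29.
Divisors: 1, 2, 3, 4, 6, 12, 29, 58, 87, 116, 174, 348.
Check each in increasing order: 294^1 ≡ 294;  294^2 ≡ 233;  294^3 ≡ 98;  294^4 ≡ 194;  294^6 ≡ 181;  294^12 ≡ 304;  294^29 ≡ 189;  294^58 ≡ 123;  294^87 ≡ 213;  294^116 ≡ 122;  294^174 ≡ 348;  294^348 ≡ 1.
Smallest exponent giving 1 is 348.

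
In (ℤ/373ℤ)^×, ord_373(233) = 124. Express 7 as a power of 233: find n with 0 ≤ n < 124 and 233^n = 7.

Baby-step giant-step with m = ceil(sqrt(124)) = 12.
Baby table (233^j mod 373 for j=0..11):
  0:1  1:233  2:204  3:161  4:213  5:20  6:184  7:350
  8:236  9:157  10:27  11:323
Giant step factor: 233^(-12) ≡ 30 (mod 373).
Scan 7·30^i mod 373 for i = 0, 1, …:
  i=0: 7   i=1: 210   i=2: 332   i=3: 262
  i=4: 27
Match at i=4, j=10: n = 4·12 + 10 = 58.

58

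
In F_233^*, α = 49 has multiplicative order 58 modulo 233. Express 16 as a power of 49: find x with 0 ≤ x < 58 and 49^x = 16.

32

Baby-step giant-step with m = ceil(sqrt(58)) = 8.
Baby table (49^j mod 233 for j=0..7):
  0:1  1:49  2:71  3:217  4:148  5:29  6:23  7:195
Giant step factor: 49^(-8) ≡ 117 (mod 233).
Scan 16·117^i mod 233 for i = 0, 1, …:
  i=0: 16   i=1: 8   i=2: 4   i=3: 2
  i=4: 1
Match at i=4, j=0: x = 4·8 + 0 = 32.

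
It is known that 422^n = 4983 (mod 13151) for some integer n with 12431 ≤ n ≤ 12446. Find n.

12444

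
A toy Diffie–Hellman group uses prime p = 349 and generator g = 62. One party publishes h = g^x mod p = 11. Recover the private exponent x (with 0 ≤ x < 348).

9

Successive powers of 62 modulo 349:
  62^0=1  62^1=62  62^2=5  62^3=310  62^4=25  62^5=154
  62^6=125  62^7=72  62^8=276  62^9=11
So 62^9 ≡ 11 (mod 349), giving x = 9.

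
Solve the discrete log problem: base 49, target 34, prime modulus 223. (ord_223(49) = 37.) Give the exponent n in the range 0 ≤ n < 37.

5

Successive powers of 49 modulo 223:
  49^0=1  49^1=49  49^2=171  49^3=128  49^4=28  49^5=34
So 49^5 ≡ 34 (mod 223), giving n = 5.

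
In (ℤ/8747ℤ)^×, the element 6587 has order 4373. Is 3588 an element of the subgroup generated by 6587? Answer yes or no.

no

3588 ∈ ⟨6587⟩ iff 3588^4373 ≡ 1 (mod 8747), since |⟨6587⟩| = 4373.
3588^4373 mod 8747 = 8746.
Since 8746 ≠ 1, 3588 does not lie in the subgroup.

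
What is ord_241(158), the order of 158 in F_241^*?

60

The order of 158 must divide p − 1 = 240 = 2^4 · 3 · 5.
Divisors: 1, 2, 3, 4, 5, 6, 8, 10, 12, 15, 16, 20, 24, 30, 40, 48, 60, 80, 120, 240.
Check each in increasing order: 158^1 ≡ 158;  158^2 ≡ 141;  158^3 ≡ 106;  158^4 ≡ 119;  158^5 ≡ 4;  158^6 ≡ 150;  158^8 ≡ 183;  158^10 ≡ 16;  158^12 ≡ 87;  158^15 ≡ 64;  158^16 ≡ 231;  158^20 ≡ 15;  158^24 ≡ 98;  158^30 ≡ 240;  158^40 ≡ 225;  158^48 ≡ 205;  158^60 ≡ 1.
Smallest exponent giving 1 is 60.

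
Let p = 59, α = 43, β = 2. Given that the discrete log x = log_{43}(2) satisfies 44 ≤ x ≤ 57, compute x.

51

Compute 43^44 mod 59 = 4, then multiply by 43 repeatedly:
  43^44=4  43^45=54  43^46=21  43^47=18  43^48=7
  43^49=6  43^50=22  43^51=2
Found 2 at exponent 51.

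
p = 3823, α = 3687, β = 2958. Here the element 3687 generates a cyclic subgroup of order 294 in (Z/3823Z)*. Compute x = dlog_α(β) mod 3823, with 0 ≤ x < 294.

91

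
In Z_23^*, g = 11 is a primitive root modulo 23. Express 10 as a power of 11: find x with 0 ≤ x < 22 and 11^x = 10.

Successive powers of 11 modulo 23:
  11^0=1  11^1=11  11^2=6  11^3=20  11^4=13  11^5=5
  11^6=9  11^7=7  11^8=8  11^9=19  11^10=2  11^11=22
  11^12=12  11^13=17  11^14=3  11^15=10
So 11^15 ≡ 10 (mod 23), giving x = 15.

15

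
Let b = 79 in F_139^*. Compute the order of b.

The order of 79 must divide p − 1 = 138 = 2 · 3 · 23.
Divisors: 1, 2, 3, 6, 23, 46, 69, 138.
Check each in increasing order: 79^1 ≡ 79;  79^2 ≡ 125;  79^3 ≡ 6;  79^6 ≡ 36;  79^23 ≡ 1.
Smallest exponent giving 1 is 23.

23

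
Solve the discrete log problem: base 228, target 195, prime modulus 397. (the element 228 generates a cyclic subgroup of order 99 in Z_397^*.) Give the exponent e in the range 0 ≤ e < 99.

Baby-step giant-step with m = ceil(sqrt(99)) = 10.
Baby table (228^j mod 397 for j=0..9):
  0:1  1:228  2:374  3:314  4:132  5:321  6:140  7:160
  8:353  9:290
Giant step factor: 228^(-10) ≡ 224 (mod 397).
Scan 195·224^i mod 397 for i = 0, 1, …:
  i=0: 195   i=1: 10   i=2: 255   i=3: 349
  i=4: 364   i=5: 151   i=6: 79   i=7: 228
Match at i=7, j=1: e = 7·10 + 1 = 71.

71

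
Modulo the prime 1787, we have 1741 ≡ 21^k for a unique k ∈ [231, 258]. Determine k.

253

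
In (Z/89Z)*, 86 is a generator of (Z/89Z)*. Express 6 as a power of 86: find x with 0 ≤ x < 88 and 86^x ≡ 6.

61

Baby-step giant-step with m = ceil(sqrt(88)) = 10.
Baby table (86^j mod 89 for j=0..9):
  0:1  1:86  2:9  3:62  4:81  5:24  6:17  7:38
  8:64  9:75
Giant step factor: 86^(-10) ≡ 53 (mod 89).
Scan 6·53^i mod 89 for i = 0, 1, …:
  i=0: 6   i=1: 51   i=2: 33   i=3: 58
  i=4: 48   i=5: 52   i=6: 86
Match at i=6, j=1: x = 6·10 + 1 = 61.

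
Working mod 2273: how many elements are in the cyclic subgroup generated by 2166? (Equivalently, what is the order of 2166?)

2272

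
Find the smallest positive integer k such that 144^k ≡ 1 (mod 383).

191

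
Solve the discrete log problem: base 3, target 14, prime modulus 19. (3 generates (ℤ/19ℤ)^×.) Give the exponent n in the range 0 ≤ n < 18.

13

Successive powers of 3 modulo 19:
  3^0=1  3^1=3  3^2=9  3^3=8  3^4=5  3^5=15
  3^6=7  3^7=2  3^8=6  3^9=18  3^10=16  3^11=10
  3^12=11  3^13=14
So 3^13 ≡ 14 (mod 19), giving n = 13.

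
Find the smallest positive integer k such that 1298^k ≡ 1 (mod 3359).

The order of 1298 must divide p − 1 = 3358 = 2 · 23 · 73.
Divisors: 1, 2, 23, 46, 73, 146, 1679, 3358.
Check each in increasing order: 1298^1 ≡ 1298;  1298^2 ≡ 1945;  1298^23 ≡ 164;  1298^46 ≡ 24;  1298^73 ≡ 2942;  1298^146 ≡ 2580;  1298^1679 ≡ 3358;  1298^3358 ≡ 1.
Smallest exponent giving 1 is 3358.

3358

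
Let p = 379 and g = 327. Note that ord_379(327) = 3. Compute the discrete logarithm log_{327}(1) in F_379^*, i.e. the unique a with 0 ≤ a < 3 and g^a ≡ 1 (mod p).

Successive powers of 327 modulo 379:
  327^0=1
So 327^0 ≡ 1 (mod 379), giving a = 0.

0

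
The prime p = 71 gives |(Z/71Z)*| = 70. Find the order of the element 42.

70

The order of 42 must divide p − 1 = 70 = 2 · 5 · 7.
Divisors: 1, 2, 5, 7, 10, 14, 35, 70.
Check each in increasing order: 42^1 ≡ 42;  42^2 ≡ 60;  42^5 ≡ 41;  42^7 ≡ 46;  42^10 ≡ 48;  42^14 ≡ 57;  42^35 ≡ 70;  42^70 ≡ 1.
Smallest exponent giving 1 is 70.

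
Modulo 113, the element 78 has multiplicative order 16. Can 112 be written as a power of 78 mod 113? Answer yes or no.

112 ∈ ⟨78⟩ iff 112^16 ≡ 1 (mod 113), since |⟨78⟩| = 16.
112^16 mod 113 = 1.
Since 1 = 1, 112 lies in the subgroup.

yes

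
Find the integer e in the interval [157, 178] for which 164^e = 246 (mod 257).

172

Compute 164^157 mod 257 = 126, then multiply by 164 repeatedly:
  164^157=126  164^158=104  164^159=94  164^160=253  164^161=115
  164^162=99  164^163=45  164^164=184  164^165=107  164^166=72
  164^167=243  164^168=17  164^169=218  164^170=29  164^171=130
  164^172=246
Found 246 at exponent 172.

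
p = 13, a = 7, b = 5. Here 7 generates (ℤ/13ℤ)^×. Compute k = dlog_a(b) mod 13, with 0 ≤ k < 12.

Successive powers of 7 modulo 13:
  7^0=1  7^1=7  7^2=10  7^3=5
So 7^3 ≡ 5 (mod 13), giving k = 3.

3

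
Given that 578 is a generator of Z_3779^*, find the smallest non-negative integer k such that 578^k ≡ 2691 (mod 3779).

Baby-step giant-step with m = ceil(sqrt(3778)) = 62.
Baby table (578^j mod 3779 for j=0..61):
  0:1  1:578  2:1532  3:1210  4:265  5:2010  6:1627  7:3214
  8:2203  9:3590  10:349  11:1435  12:1829  13:2821  14:1789  15:2375
  16:973  17:3102  18:1710  19:2061  20:873  21:1987  22:3449  23:1989
  24:826  25:1274  26:3246  27:1804  28:3487  29:1279  30:2357  31:1906
  32:1979  33:2604  34:1070  35:2483  36:2933  37:2282  38:125  39:449
  40:2550  41:90  42:2893  43:1836  44:3088  45:1176  46:3287  47:2828
  48:2056  49:1762  50:1885  51:1178  52:664  53:2113  54:697  55:2292
  56:2126  57:653  58:3313  59:2740  60:319  61:2990
Giant step factor: 578^(-62) ≡ 1919 (mod 3779).
Scan 2691·1919^i mod 3779 for i = 0, 1, …:
  i=0: 2691   i=1: 1915   i=2: 1697   i=3: 2824
  i=4: 170   i=5: 1236   i=6: 2451   i=7: 2393
  i=8: 682   i=9: 1224   i=10: 2097   i=11: 3287
Match at i=11, j=46: k = 11·62 + 46 = 728.

728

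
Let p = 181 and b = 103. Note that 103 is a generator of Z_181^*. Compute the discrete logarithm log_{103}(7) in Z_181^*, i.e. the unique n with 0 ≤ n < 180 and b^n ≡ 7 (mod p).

Baby-step giant-step with m = ceil(sqrt(180)) = 14.
Baby table (103^j mod 181 for j=0..13):
  0:1  1:103  2:111  3:30  4:13  5:72  6:176  7:28
  8:169  9:31  10:116  11:2  12:25  13:41
Giant step factor: 103^(-14) ≡ 178 (mod 181).
Scan 7·178^i mod 181 for i = 0, 1, …:
  i=0: 7   i=1: 160   i=2: 63   i=3: 173
  i=4: 24   i=5: 109   i=6: 35   i=7: 76
  i=8: 134   i=9: 141   i=10: 120   i=11: 2
Match at i=11, j=11: n = 11·14 + 11 = 165.

165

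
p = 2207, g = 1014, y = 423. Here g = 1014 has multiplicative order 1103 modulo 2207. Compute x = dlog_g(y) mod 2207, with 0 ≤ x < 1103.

391

Baby-step giant-step with m = ceil(sqrt(1103)) = 34.
Baby table (1014^j mod 2207 for j=0..33):
  0:1  1:1014  2:1941  3:1737  4:132  5:1428  6:200  7:1963
  8:1975  9:901  10:2123  11:897  12:274  13:1961  14:2154  15:1433
  16:856  17:633  18:1832  19:1561  20:435  21:1897  22:1261  23:801
  24:38  25:1013  26:927  27:2003  28:602  29:1296  30:979  31:1763
  32:12  33:1133
Giant step factor: 1014^(-34) ≡ 298 (mod 2207).
Scan 423·298^i mod 2207 for i = 0, 1, …:
  i=0: 423   i=1: 255   i=2: 952   i=3: 1200
  i=4: 66   i=5: 2012   i=6: 1479   i=7: 1549
  i=8: 339   i=9: 1707   i=10: 1076   i=11: 633
Match at i=11, j=17: x = 11·34 + 17 = 391.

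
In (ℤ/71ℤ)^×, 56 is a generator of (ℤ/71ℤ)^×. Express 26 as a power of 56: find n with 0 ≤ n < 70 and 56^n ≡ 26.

65

Baby-step giant-step with m = ceil(sqrt(70)) = 9.
Baby table (56^j mod 71 for j=0..8):
  0:1  1:56  2:12  3:33  4:2  5:41  6:24  7:66
  8:4
Giant step factor: 56^(-9) ≡ 13 (mod 71).
Scan 26·13^i mod 71 for i = 0, 1, …:
  i=0: 26   i=1: 54   i=2: 63   i=3: 38
  i=4: 68   i=5: 32   i=6: 61   i=7: 12
Match at i=7, j=2: n = 7·9 + 2 = 65.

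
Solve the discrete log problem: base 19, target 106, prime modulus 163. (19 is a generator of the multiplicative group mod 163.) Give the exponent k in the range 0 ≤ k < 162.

53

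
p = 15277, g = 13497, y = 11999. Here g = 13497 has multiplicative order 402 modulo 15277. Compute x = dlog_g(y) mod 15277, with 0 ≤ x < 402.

Baby-step giant-step with m = ceil(sqrt(402)) = 21.
Baby table (13497^j mod 15277 for j=0..20):
  0:1  1:13497  2:6061  3:12259  4:9813  5:9748  6:3232  7:6469
  8:4038  9:7827  10:564  11:4362  12:11633  13:8872  14:4258  15:13429
  16:4885  17:12590  18:1159  19:14652  20:12556
Giant step factor: 13497^(-21) ≡ 9712 (mod 15277).
Scan 11999·9712^i mod 15277 for i = 0, 1, …:
  i=0: 11999   i=1: 1332   i=2: 12042   i=3: 6469
Match at i=3, j=7: x = 3·21 + 7 = 70.

70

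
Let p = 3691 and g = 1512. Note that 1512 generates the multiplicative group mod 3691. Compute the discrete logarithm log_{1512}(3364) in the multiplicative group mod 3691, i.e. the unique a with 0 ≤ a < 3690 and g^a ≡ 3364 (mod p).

3676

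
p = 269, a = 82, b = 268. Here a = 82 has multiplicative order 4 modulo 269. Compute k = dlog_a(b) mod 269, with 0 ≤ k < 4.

Successive powers of 82 modulo 269:
  82^0=1  82^1=82  82^2=268
So 82^2 ≡ 268 (mod 269), giving k = 2.

2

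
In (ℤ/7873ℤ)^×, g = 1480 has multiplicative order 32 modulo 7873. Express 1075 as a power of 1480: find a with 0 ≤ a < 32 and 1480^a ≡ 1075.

Successive powers of 1480 modulo 7873:
  1480^0=1  1480^1=1480  1480^2=1706  1480^3=5520  1480^4=5299  1480^5=1012
  1480^6=1890  1480^7=2285  1480^8=4283  1480^9=1075
So 1480^9 ≡ 1075 (mod 7873), giving a = 9.

9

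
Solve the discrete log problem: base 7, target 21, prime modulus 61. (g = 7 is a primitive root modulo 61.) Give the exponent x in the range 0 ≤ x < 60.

55

Baby-step giant-step with m = ceil(sqrt(60)) = 8.
Baby table (7^j mod 61 for j=0..7):
  0:1  1:7  2:49  3:38  4:22  5:32  6:41  7:43
Giant step factor: 7^(-8) ≡ 15 (mod 61).
Scan 21·15^i mod 61 for i = 0, 1, …:
  i=0: 21   i=1: 10   i=2: 28   i=3: 54
  i=4: 17   i=5: 11   i=6: 43
Match at i=6, j=7: x = 6·8 + 7 = 55.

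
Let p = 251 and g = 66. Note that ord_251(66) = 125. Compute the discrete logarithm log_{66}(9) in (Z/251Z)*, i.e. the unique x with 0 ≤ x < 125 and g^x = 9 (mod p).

111

Baby-step giant-step with m = ceil(sqrt(125)) = 12.
Baby table (66^j mod 251 for j=0..11):
  0:1  1:66  2:89  3:101  4:140  5:204  6:161  7:84
  8:22  9:197  10:201  11:214
Giant step factor: 66^(-12) ≡ 48 (mod 251).
Scan 9·48^i mod 251 for i = 0, 1, …:
  i=0: 9   i=1: 181   i=2: 154   i=3: 113
  i=4: 153   i=5: 65   i=6: 108   i=7: 164
  i=8: 91   i=9: 101
Match at i=9, j=3: x = 9·12 + 3 = 111.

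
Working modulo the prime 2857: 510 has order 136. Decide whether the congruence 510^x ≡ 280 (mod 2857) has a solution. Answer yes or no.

280 ∈ ⟨510⟩ iff 280^136 ≡ 1 (mod 2857), since |⟨510⟩| = 136.
280^136 mod 2857 = 1.
Since 1 = 1, 280 lies in the subgroup.

yes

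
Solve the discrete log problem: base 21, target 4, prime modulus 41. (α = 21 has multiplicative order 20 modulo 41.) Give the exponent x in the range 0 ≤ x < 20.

18

Successive powers of 21 modulo 41:
  21^0=1  21^1=21  21^2=31  21^3=36  21^4=18  21^5=9
  21^6=25  21^7=33  21^8=37  21^9=39  21^10=40  21^11=20
  21^12=10  21^13=5  21^14=23  21^15=32  21^16=16  21^17=8
  21^18=4
So 21^18 ≡ 4 (mod 41), giving x = 18.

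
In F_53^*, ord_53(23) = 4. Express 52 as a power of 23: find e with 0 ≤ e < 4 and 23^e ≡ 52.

Successive powers of 23 modulo 53:
  23^0=1  23^1=23  23^2=52
So 23^2 ≡ 52 (mod 53), giving e = 2.

2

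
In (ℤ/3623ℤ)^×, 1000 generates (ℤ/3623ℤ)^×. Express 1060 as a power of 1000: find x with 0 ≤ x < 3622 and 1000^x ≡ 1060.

2560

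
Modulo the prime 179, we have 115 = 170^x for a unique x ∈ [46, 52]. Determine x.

47

Compute 170^46 mod 179 = 27, then multiply by 170 repeatedly:
  170^46=27  170^47=115
Found 115 at exponent 47.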